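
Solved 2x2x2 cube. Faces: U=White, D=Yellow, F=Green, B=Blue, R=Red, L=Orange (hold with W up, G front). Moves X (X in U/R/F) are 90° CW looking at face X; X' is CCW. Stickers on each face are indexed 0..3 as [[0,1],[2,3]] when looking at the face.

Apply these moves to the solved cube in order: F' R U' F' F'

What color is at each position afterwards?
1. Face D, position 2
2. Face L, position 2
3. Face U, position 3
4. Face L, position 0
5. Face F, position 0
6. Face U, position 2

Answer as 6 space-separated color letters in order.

Answer: Y O O R Y B

Derivation:
After move 1 (F'): F=GGGG U=WWRR R=YRYR D=OOYY L=OWOW
After move 2 (R): R=YYRR U=WGRG F=GOGY D=OBYB B=RBWB
After move 3 (U'): U=GGWR F=OWGY R=GORR B=YYWB L=RBOW
After move 4 (F'): F=WYOG U=GGGR R=BOOR D=BWYB L=RROW
After move 5 (F'): F=YGWO U=GGBO R=WOBR D=RWYB L=RROG
Query 1: D[2] = Y
Query 2: L[2] = O
Query 3: U[3] = O
Query 4: L[0] = R
Query 5: F[0] = Y
Query 6: U[2] = B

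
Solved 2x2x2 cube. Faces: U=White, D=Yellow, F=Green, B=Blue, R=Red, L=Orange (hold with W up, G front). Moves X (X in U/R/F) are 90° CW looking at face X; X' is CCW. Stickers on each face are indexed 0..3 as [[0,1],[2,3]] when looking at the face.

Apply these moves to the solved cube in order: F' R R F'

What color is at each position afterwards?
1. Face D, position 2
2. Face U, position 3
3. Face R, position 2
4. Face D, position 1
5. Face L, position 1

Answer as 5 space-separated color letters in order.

After move 1 (F'): F=GGGG U=WWRR R=YRYR D=OOYY L=OWOW
After move 2 (R): R=YYRR U=WGRG F=GOGY D=OBYB B=RBWB
After move 3 (R): R=RYRY U=WORY F=GBGB D=OWYR B=GBGB
After move 4 (F'): F=BBGG U=WORR R=WYOY D=WWYR L=OYOR
Query 1: D[2] = Y
Query 2: U[3] = R
Query 3: R[2] = O
Query 4: D[1] = W
Query 5: L[1] = Y

Answer: Y R O W Y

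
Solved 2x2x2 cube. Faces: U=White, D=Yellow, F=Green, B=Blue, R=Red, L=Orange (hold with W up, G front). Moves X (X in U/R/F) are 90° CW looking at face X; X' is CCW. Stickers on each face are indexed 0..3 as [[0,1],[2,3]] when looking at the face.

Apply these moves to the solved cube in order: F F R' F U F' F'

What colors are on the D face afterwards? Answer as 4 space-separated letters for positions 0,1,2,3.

After move 1 (F): F=GGGG U=WWOO R=WRWR D=RRYY L=OYOY
After move 2 (F): F=GGGG U=WWYY R=OROR D=WWYY L=OROR
After move 3 (R'): R=RROO U=WBYB F=GWGY D=WGYG B=YBWB
After move 4 (F): F=GGYW U=WBRR R=YRBO D=ORYG L=OWOG
After move 5 (U): U=RWRB F=YRYW R=YBBO B=OWWB L=GGOG
After move 6 (F'): F=RWYY U=RWYB R=RBOO D=GGYG L=GBOR
After move 7 (F'): F=WYRY U=RWRO R=GBGO D=BRYG L=GBOY
Query: D face = BRYG

Answer: B R Y G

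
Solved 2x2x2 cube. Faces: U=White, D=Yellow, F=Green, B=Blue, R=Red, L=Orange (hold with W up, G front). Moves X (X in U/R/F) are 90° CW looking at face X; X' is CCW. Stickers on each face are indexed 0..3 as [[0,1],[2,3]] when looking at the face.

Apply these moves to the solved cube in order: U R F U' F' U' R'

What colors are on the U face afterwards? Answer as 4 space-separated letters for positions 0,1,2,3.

After move 1 (U): U=WWWW F=RRGG R=BBRR B=OOBB L=GGOO
After move 2 (R): R=RBRB U=WRWG F=RYGY D=YBYO B=WOWB
After move 3 (F): F=GRYY U=WROG R=WBGB D=RRYO L=GYOB
After move 4 (U'): U=RGWO F=GYYY R=GRGB B=WBWB L=WOOB
After move 5 (F'): F=YYGY U=RGGG R=RRRB D=OBYO L=WOOW
After move 6 (U'): U=GGRG F=WOGY R=YYRB B=RRWB L=WBOW
After move 7 (R'): R=YBYR U=GWRR F=WGGG D=OOYY B=ORBB
Query: U face = GWRR

Answer: G W R R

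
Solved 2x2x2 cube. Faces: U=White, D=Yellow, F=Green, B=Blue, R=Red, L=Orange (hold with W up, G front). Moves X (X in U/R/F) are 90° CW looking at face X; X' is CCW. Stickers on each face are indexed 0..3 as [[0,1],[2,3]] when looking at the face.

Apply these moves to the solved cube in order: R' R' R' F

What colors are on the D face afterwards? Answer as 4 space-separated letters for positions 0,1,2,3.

After move 1 (R'): R=RRRR U=WBWB F=GWGW D=YGYG B=YBYB
After move 2 (R'): R=RRRR U=WYWY F=GBGB D=YWYW B=GBGB
After move 3 (R'): R=RRRR U=WGWG F=GYGY D=YBYB B=WBWB
After move 4 (F): F=GGYY U=WGOO R=WRGR D=RRYB L=OYOB
Query: D face = RRYB

Answer: R R Y B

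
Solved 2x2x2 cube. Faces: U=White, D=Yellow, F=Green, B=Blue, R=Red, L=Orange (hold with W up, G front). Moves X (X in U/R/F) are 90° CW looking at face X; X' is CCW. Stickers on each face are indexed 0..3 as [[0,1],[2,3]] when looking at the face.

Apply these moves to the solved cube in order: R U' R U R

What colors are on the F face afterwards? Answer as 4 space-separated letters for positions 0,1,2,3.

Answer: R W G R

Derivation:
After move 1 (R): R=RRRR U=WGWG F=GYGY D=YBYB B=WBWB
After move 2 (U'): U=GGWW F=OOGY R=GYRR B=RRWB L=WBOO
After move 3 (R): R=RGRY U=GOWY F=OBGB D=YWYR B=WRGB
After move 4 (U): U=WGYO F=RGGB R=WRRY B=WBGB L=OBOO
After move 5 (R): R=RWYR U=WGYB F=RWGR D=YGYW B=OBGB
Query: F face = RWGR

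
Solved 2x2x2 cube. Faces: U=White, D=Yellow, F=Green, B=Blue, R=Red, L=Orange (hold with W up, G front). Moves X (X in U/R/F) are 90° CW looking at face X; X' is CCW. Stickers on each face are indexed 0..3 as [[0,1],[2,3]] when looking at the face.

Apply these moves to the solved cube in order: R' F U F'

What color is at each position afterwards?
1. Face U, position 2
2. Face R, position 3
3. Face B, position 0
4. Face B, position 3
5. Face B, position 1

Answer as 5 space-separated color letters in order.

Answer: Y R O B Y

Derivation:
After move 1 (R'): R=RRRR U=WBWB F=GWGW D=YGYG B=YBYB
After move 2 (F): F=GGWW U=WBOO R=WRBR D=RRYG L=OYOG
After move 3 (U): U=OWOB F=WRWW R=YBBR B=OYYB L=GGOG
After move 4 (F'): F=RWWW U=OWYB R=RBRR D=GGYG L=GBOO
Query 1: U[2] = Y
Query 2: R[3] = R
Query 3: B[0] = O
Query 4: B[3] = B
Query 5: B[1] = Y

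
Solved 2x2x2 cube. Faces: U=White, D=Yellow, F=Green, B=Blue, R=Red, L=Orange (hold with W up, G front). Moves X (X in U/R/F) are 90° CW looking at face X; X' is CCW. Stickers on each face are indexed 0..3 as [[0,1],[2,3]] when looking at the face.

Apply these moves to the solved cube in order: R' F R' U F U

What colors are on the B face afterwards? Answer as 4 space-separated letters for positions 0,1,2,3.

Answer: G R R B

Derivation:
After move 1 (R'): R=RRRR U=WBWB F=GWGW D=YGYG B=YBYB
After move 2 (F): F=GGWW U=WBOO R=WRBR D=RRYG L=OYOG
After move 3 (R'): R=RRWB U=WYOY F=GBWO D=RGYW B=GBRB
After move 4 (U): U=OWYY F=RRWO R=GBWB B=OYRB L=GBOG
After move 5 (F): F=WROR U=OWGB R=YBYB D=WGYW L=GROG
After move 6 (U): U=GOBW F=YBOR R=OYYB B=GRRB L=WROG
Query: B face = GRRB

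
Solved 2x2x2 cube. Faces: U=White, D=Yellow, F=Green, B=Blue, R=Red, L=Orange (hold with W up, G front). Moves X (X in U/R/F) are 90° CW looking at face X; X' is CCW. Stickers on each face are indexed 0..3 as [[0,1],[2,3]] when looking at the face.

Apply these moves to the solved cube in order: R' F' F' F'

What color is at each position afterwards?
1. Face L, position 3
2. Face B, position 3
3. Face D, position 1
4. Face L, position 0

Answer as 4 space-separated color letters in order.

Answer: G B R O

Derivation:
After move 1 (R'): R=RRRR U=WBWB F=GWGW D=YGYG B=YBYB
After move 2 (F'): F=WWGG U=WBRR R=GRYR D=OOYG L=OBOW
After move 3 (F'): F=WGWG U=WBGY R=OROR D=BWYG L=OROR
After move 4 (F'): F=GGWW U=WBOO R=WRBR D=RRYG L=OYOG
Query 1: L[3] = G
Query 2: B[3] = B
Query 3: D[1] = R
Query 4: L[0] = O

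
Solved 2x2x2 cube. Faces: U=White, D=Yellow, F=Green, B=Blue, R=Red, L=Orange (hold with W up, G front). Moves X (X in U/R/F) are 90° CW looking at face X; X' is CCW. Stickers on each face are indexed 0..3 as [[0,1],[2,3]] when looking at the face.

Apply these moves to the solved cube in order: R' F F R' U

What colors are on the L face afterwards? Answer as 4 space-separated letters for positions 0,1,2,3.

Answer: W B O R

Derivation:
After move 1 (R'): R=RRRR U=WBWB F=GWGW D=YGYG B=YBYB
After move 2 (F): F=GGWW U=WBOO R=WRBR D=RRYG L=OYOG
After move 3 (F): F=WGWG U=WBGY R=OROR D=BWYG L=OROR
After move 4 (R'): R=RROO U=WYGY F=WBWY D=BGYG B=GBWB
After move 5 (U): U=GWYY F=RRWY R=GBOO B=ORWB L=WBOR
Query: L face = WBOR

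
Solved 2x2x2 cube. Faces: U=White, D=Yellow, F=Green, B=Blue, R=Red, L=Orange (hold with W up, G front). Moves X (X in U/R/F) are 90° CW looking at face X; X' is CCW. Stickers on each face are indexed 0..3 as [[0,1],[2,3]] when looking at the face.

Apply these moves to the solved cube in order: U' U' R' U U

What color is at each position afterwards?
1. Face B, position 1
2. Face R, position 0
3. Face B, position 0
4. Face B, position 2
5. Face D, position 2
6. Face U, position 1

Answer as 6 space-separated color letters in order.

Answer: W R B Y Y W

Derivation:
After move 1 (U'): U=WWWW F=OOGG R=GGRR B=RRBB L=BBOO
After move 2 (U'): U=WWWW F=BBGG R=OORR B=GGBB L=RROO
After move 3 (R'): R=OROR U=WBWG F=BWGW D=YBYG B=YGYB
After move 4 (U): U=WWGB F=ORGW R=YGOR B=RRYB L=BWOO
After move 5 (U): U=GWBW F=YGGW R=RROR B=BWYB L=OROO
Query 1: B[1] = W
Query 2: R[0] = R
Query 3: B[0] = B
Query 4: B[2] = Y
Query 5: D[2] = Y
Query 6: U[1] = W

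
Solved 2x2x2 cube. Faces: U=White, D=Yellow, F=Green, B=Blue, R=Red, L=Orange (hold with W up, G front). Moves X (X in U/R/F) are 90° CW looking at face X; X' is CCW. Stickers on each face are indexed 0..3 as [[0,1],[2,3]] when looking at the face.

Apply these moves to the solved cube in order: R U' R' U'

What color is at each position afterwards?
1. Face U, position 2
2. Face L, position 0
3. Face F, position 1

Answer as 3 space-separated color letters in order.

Answer: G B B

Derivation:
After move 1 (R): R=RRRR U=WGWG F=GYGY D=YBYB B=WBWB
After move 2 (U'): U=GGWW F=OOGY R=GYRR B=RRWB L=WBOO
After move 3 (R'): R=YRGR U=GWWR F=OGGW D=YOYY B=BRBB
After move 4 (U'): U=WRGW F=WBGW R=OGGR B=YRBB L=BROO
Query 1: U[2] = G
Query 2: L[0] = B
Query 3: F[1] = B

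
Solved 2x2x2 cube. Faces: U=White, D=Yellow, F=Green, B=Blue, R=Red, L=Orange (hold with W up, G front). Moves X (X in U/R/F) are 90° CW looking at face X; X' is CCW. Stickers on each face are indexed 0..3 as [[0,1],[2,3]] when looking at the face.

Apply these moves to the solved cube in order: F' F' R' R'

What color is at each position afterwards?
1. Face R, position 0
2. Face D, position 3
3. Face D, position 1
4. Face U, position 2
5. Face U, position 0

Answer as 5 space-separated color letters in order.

Answer: R Y W Y W

Derivation:
After move 1 (F'): F=GGGG U=WWRR R=YRYR D=OOYY L=OWOW
After move 2 (F'): F=GGGG U=WWYY R=OROR D=WWYY L=OROR
After move 3 (R'): R=RROO U=WBYB F=GWGY D=WGYG B=YBWB
After move 4 (R'): R=RORO U=WWYY F=GBGB D=WWYY B=GBGB
Query 1: R[0] = R
Query 2: D[3] = Y
Query 3: D[1] = W
Query 4: U[2] = Y
Query 5: U[0] = W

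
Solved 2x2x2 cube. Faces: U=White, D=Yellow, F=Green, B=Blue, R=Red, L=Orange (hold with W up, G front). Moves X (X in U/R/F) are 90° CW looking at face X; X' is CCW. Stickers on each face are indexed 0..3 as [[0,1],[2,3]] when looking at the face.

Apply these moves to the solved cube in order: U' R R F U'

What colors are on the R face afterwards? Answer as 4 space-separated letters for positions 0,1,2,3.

Answer: G O Y G

Derivation:
After move 1 (U'): U=WWWW F=OOGG R=GGRR B=RRBB L=BBOO
After move 2 (R): R=RGRG U=WOWG F=OYGY D=YBYR B=WRWB
After move 3 (R): R=RRGG U=WYWY F=OBGR D=YWYW B=GROB
After move 4 (F): F=GORB U=WYOB R=WRYG D=GRYW L=BYOW
After move 5 (U'): U=YBWO F=BYRB R=GOYG B=WROB L=GROW
Query: R face = GOYG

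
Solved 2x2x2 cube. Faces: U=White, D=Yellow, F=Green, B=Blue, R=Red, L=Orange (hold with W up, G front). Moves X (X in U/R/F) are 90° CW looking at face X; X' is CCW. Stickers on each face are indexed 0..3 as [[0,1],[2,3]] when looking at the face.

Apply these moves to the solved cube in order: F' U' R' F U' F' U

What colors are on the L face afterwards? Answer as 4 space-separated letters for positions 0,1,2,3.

After move 1 (F'): F=GGGG U=WWRR R=YRYR D=OOYY L=OWOW
After move 2 (U'): U=WRWR F=OWGG R=GGYR B=YRBB L=BBOW
After move 3 (R'): R=GRGY U=WBWY F=ORGR D=OWYG B=YROB
After move 4 (F): F=GORR U=WBWB R=WRYY D=GGYG L=BOOW
After move 5 (U'): U=BBWW F=BORR R=GOYY B=WROB L=YROW
After move 6 (F'): F=ORBR U=BBGY R=GOGY D=RWYG L=YWOW
After move 7 (U): U=GBYB F=GOBR R=WRGY B=YWOB L=OROW
Query: L face = OROW

Answer: O R O W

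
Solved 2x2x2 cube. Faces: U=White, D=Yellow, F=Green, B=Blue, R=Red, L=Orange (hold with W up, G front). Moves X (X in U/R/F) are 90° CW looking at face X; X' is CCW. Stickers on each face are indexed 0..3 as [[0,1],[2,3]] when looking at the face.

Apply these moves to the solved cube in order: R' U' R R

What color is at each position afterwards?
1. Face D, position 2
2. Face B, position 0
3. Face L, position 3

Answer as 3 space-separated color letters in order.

Answer: Y W O

Derivation:
After move 1 (R'): R=RRRR U=WBWB F=GWGW D=YGYG B=YBYB
After move 2 (U'): U=BBWW F=OOGW R=GWRR B=RRYB L=YBOO
After move 3 (R): R=RGRW U=BOWW F=OGGG D=YYYR B=WRBB
After move 4 (R): R=RRWG U=BGWG F=OYGR D=YBYW B=WROB
Query 1: D[2] = Y
Query 2: B[0] = W
Query 3: L[3] = O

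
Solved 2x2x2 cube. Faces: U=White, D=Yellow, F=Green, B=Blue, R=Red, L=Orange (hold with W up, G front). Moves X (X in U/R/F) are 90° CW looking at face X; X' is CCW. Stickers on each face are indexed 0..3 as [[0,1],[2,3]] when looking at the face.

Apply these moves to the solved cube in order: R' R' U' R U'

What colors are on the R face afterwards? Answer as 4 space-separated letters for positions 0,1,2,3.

After move 1 (R'): R=RRRR U=WBWB F=GWGW D=YGYG B=YBYB
After move 2 (R'): R=RRRR U=WYWY F=GBGB D=YWYW B=GBGB
After move 3 (U'): U=YYWW F=OOGB R=GBRR B=RRGB L=GBOO
After move 4 (R): R=RGRB U=YOWB F=OWGW D=YGYR B=WRYB
After move 5 (U'): U=OBYW F=GBGW R=OWRB B=RGYB L=WROO
Query: R face = OWRB

Answer: O W R B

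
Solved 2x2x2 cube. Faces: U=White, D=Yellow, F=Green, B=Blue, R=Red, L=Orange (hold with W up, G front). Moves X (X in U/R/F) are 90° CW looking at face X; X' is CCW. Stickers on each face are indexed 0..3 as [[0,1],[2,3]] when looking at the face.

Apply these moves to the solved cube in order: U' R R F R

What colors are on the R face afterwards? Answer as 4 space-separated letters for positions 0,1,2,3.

After move 1 (U'): U=WWWW F=OOGG R=GGRR B=RRBB L=BBOO
After move 2 (R): R=RGRG U=WOWG F=OYGY D=YBYR B=WRWB
After move 3 (R): R=RRGG U=WYWY F=OBGR D=YWYW B=GROB
After move 4 (F): F=GORB U=WYOB R=WRYG D=GRYW L=BYOW
After move 5 (R): R=YWGR U=WOOB F=GRRW D=GOYG B=BRYB
Query: R face = YWGR

Answer: Y W G R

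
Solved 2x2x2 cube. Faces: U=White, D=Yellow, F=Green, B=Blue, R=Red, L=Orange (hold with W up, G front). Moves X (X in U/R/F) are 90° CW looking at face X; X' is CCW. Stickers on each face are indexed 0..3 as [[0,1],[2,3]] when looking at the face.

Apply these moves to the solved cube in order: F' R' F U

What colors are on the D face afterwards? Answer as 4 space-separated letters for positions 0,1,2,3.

Answer: Y R Y G

Derivation:
After move 1 (F'): F=GGGG U=WWRR R=YRYR D=OOYY L=OWOW
After move 2 (R'): R=RRYY U=WBRB F=GWGR D=OGYG B=YBOB
After move 3 (F): F=GGRW U=WBWW R=RRBY D=YRYG L=OOOG
After move 4 (U): U=WWWB F=RRRW R=YBBY B=OOOB L=GGOG
Query: D face = YRYG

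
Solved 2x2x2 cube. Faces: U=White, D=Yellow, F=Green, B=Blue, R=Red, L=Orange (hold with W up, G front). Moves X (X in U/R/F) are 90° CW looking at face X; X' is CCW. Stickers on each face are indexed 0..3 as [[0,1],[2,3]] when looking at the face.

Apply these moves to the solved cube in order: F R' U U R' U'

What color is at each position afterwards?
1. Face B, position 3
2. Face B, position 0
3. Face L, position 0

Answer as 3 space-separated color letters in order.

After move 1 (F): F=GGGG U=WWOO R=WRWR D=RRYY L=OYOY
After move 2 (R'): R=RRWW U=WBOB F=GWGO D=RGYG B=YBRB
After move 3 (U): U=OWBB F=RRGO R=YBWW B=OYRB L=GWOY
After move 4 (U): U=BOBW F=YBGO R=OYWW B=GWRB L=RROY
After move 5 (R'): R=YWOW U=BRBG F=YOGW D=RBYO B=GWGB
After move 6 (U'): U=RGBB F=RRGW R=YOOW B=YWGB L=GWOY
Query 1: B[3] = B
Query 2: B[0] = Y
Query 3: L[0] = G

Answer: B Y G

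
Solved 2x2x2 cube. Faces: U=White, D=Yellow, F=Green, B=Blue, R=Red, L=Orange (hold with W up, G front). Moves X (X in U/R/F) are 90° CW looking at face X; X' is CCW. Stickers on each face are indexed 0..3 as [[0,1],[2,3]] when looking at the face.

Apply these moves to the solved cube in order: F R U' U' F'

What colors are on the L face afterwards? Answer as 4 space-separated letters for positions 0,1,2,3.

After move 1 (F): F=GGGG U=WWOO R=WRWR D=RRYY L=OYOY
After move 2 (R): R=WWRR U=WGOG F=GRGY D=RBYB B=OBWB
After move 3 (U'): U=GGWO F=OYGY R=GRRR B=WWWB L=OBOY
After move 4 (U'): U=GOGW F=OBGY R=OYRR B=GRWB L=WWOY
After move 5 (F'): F=BYOG U=GOOR R=BYRR D=WYYB L=WWOG
Query: L face = WWOG

Answer: W W O G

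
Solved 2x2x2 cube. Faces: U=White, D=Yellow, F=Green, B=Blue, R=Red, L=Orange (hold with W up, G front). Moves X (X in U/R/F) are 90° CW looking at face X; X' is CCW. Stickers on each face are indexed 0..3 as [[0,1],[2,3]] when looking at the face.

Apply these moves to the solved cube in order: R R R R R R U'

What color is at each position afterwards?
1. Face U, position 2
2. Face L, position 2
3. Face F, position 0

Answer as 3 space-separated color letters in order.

After move 1 (R): R=RRRR U=WGWG F=GYGY D=YBYB B=WBWB
After move 2 (R): R=RRRR U=WYWY F=GBGB D=YWYW B=GBGB
After move 3 (R): R=RRRR U=WBWB F=GWGW D=YGYG B=YBYB
After move 4 (R): R=RRRR U=WWWW F=GGGG D=YYYY B=BBBB
After move 5 (R): R=RRRR U=WGWG F=GYGY D=YBYB B=WBWB
After move 6 (R): R=RRRR U=WYWY F=GBGB D=YWYW B=GBGB
After move 7 (U'): U=YYWW F=OOGB R=GBRR B=RRGB L=GBOO
Query 1: U[2] = W
Query 2: L[2] = O
Query 3: F[0] = O

Answer: W O O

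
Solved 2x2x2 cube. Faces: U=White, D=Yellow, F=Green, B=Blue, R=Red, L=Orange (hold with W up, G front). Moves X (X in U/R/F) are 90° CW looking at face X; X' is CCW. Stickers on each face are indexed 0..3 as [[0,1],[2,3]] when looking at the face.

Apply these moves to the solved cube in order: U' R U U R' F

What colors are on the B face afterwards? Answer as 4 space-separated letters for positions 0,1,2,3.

Answer: R Y B B

Derivation:
After move 1 (U'): U=WWWW F=OOGG R=GGRR B=RRBB L=BBOO
After move 2 (R): R=RGRG U=WOWG F=OYGY D=YBYR B=WRWB
After move 3 (U): U=WWGO F=RGGY R=WRRG B=BBWB L=OYOO
After move 4 (U): U=GWOW F=WRGY R=BBRG B=OYWB L=RGOO
After move 5 (R'): R=BGBR U=GWOO F=WWGW D=YRYY B=RYBB
After move 6 (F): F=GWWW U=GWOG R=OGOR D=BBYY L=RYOR
Query: B face = RYBB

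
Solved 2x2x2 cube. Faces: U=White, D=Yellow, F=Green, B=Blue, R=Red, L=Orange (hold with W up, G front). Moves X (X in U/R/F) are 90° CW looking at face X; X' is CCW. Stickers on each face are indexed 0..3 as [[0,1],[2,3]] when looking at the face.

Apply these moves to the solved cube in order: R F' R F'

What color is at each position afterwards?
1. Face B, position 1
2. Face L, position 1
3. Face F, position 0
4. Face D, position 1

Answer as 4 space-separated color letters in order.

Answer: B G O W

Derivation:
After move 1 (R): R=RRRR U=WGWG F=GYGY D=YBYB B=WBWB
After move 2 (F'): F=YYGG U=WGRR R=BRYR D=OOYB L=OGOW
After move 3 (R): R=YBRR U=WYRG F=YOGB D=OWYW B=RBGB
After move 4 (F'): F=OBYG U=WYYR R=WBOR D=GWYW L=OGOR
Query 1: B[1] = B
Query 2: L[1] = G
Query 3: F[0] = O
Query 4: D[1] = W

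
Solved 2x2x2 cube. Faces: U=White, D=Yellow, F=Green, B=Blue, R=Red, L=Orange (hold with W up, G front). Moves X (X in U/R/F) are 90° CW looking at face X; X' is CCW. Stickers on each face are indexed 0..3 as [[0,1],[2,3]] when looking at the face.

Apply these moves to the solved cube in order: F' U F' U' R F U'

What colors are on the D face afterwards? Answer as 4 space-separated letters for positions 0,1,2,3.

Answer: R O Y O

Derivation:
After move 1 (F'): F=GGGG U=WWRR R=YRYR D=OOYY L=OWOW
After move 2 (U): U=RWRW F=YRGG R=BBYR B=OWBB L=GGOW
After move 3 (F'): F=RGYG U=RWBY R=OBOR D=GWYY L=GWOR
After move 4 (U'): U=WYRB F=GWYG R=RGOR B=OBBB L=OWOR
After move 5 (R): R=ORRG U=WWRG F=GWYY D=GBYO B=BBYB
After move 6 (F): F=YGYW U=WWRW R=RRGG D=ROYO L=OGOB
After move 7 (U'): U=WWWR F=OGYW R=YGGG B=RRYB L=BBOB
Query: D face = ROYO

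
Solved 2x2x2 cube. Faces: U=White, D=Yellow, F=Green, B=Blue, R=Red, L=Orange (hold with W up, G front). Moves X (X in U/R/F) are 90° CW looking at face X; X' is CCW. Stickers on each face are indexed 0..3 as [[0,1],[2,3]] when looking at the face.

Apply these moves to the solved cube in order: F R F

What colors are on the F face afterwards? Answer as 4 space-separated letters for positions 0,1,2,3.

Answer: G G Y R

Derivation:
After move 1 (F): F=GGGG U=WWOO R=WRWR D=RRYY L=OYOY
After move 2 (R): R=WWRR U=WGOG F=GRGY D=RBYB B=OBWB
After move 3 (F): F=GGYR U=WGYY R=OWGR D=RWYB L=OROB
Query: F face = GGYR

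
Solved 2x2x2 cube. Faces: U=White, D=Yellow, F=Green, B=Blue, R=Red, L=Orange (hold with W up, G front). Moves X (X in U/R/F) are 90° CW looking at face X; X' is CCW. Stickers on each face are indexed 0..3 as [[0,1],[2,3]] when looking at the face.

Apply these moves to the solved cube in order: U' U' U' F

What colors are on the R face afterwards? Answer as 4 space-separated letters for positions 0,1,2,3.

Answer: W B W R

Derivation:
After move 1 (U'): U=WWWW F=OOGG R=GGRR B=RRBB L=BBOO
After move 2 (U'): U=WWWW F=BBGG R=OORR B=GGBB L=RROO
After move 3 (U'): U=WWWW F=RRGG R=BBRR B=OOBB L=GGOO
After move 4 (F): F=GRGR U=WWOG R=WBWR D=RBYY L=GYOY
Query: R face = WBWR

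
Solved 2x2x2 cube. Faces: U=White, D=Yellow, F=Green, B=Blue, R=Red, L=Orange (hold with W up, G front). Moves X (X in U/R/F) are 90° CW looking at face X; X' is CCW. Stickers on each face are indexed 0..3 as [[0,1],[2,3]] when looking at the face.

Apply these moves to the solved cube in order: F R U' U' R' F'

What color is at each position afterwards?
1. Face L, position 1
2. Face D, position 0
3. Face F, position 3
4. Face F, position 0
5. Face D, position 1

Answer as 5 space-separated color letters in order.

Answer: G W G O Y

Derivation:
After move 1 (F): F=GGGG U=WWOO R=WRWR D=RRYY L=OYOY
After move 2 (R): R=WWRR U=WGOG F=GRGY D=RBYB B=OBWB
After move 3 (U'): U=GGWO F=OYGY R=GRRR B=WWWB L=OBOY
After move 4 (U'): U=GOGW F=OBGY R=OYRR B=GRWB L=WWOY
After move 5 (R'): R=YROR U=GWGG F=OOGW D=RBYY B=BRBB
After move 6 (F'): F=OWOG U=GWYO R=BRRR D=WYYY L=WGOG
Query 1: L[1] = G
Query 2: D[0] = W
Query 3: F[3] = G
Query 4: F[0] = O
Query 5: D[1] = Y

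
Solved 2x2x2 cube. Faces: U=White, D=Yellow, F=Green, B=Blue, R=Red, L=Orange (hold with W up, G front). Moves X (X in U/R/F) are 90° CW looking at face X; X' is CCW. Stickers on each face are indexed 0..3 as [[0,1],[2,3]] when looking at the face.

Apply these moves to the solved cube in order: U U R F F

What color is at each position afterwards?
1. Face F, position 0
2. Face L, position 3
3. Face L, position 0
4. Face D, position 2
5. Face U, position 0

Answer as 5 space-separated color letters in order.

Answer: Y R R Y W

Derivation:
After move 1 (U): U=WWWW F=RRGG R=BBRR B=OOBB L=GGOO
After move 2 (U): U=WWWW F=BBGG R=OORR B=GGBB L=RROO
After move 3 (R): R=RORO U=WBWG F=BYGY D=YBYG B=WGWB
After move 4 (F): F=GBYY U=WBOR R=WOGO D=RRYG L=RYOB
After move 5 (F): F=YGYB U=WBBY R=OORO D=GWYG L=RROR
Query 1: F[0] = Y
Query 2: L[3] = R
Query 3: L[0] = R
Query 4: D[2] = Y
Query 5: U[0] = W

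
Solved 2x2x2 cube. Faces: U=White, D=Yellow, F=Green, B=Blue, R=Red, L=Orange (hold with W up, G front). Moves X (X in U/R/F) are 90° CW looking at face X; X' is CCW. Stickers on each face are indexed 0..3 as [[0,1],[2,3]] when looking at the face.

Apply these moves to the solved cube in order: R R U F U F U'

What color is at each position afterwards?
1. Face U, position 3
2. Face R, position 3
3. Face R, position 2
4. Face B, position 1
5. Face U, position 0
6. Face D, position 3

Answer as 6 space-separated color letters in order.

After move 1 (R): R=RRRR U=WGWG F=GYGY D=YBYB B=WBWB
After move 2 (R): R=RRRR U=WYWY F=GBGB D=YWYW B=GBGB
After move 3 (U): U=WWYY F=RRGB R=GBRR B=OOGB L=GBOO
After move 4 (F): F=GRBR U=WWOB R=YBYR D=RGYW L=GYOW
After move 5 (U): U=OWBW F=YBBR R=OOYR B=GYGB L=GROW
After move 6 (F): F=BYRB U=OWWR R=BOWR D=YOYW L=GROG
After move 7 (U'): U=WROW F=GRRB R=BYWR B=BOGB L=GYOG
Query 1: U[3] = W
Query 2: R[3] = R
Query 3: R[2] = W
Query 4: B[1] = O
Query 5: U[0] = W
Query 6: D[3] = W

Answer: W R W O W W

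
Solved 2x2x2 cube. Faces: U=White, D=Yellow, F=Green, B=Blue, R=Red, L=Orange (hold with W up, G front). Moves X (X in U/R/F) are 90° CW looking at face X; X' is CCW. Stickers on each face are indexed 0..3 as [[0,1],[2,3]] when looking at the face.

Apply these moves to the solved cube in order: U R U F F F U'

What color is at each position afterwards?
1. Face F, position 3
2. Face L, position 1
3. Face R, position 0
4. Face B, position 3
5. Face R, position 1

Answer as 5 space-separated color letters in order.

Answer: G G B B Y

Derivation:
After move 1 (U): U=WWWW F=RRGG R=BBRR B=OOBB L=GGOO
After move 2 (R): R=RBRB U=WRWG F=RYGY D=YBYO B=WOWB
After move 3 (U): U=WWGR F=RBGY R=WORB B=GGWB L=RYOO
After move 4 (F): F=GRYB U=WWOY R=GORB D=RWYO L=RYOB
After move 5 (F): F=YGBR U=WWBY R=OOYB D=RGYO L=RROW
After move 6 (F): F=BYRG U=WWWR R=BOYB D=YOYO L=RROG
After move 7 (U'): U=WRWW F=RRRG R=BYYB B=BOWB L=GGOG
Query 1: F[3] = G
Query 2: L[1] = G
Query 3: R[0] = B
Query 4: B[3] = B
Query 5: R[1] = Y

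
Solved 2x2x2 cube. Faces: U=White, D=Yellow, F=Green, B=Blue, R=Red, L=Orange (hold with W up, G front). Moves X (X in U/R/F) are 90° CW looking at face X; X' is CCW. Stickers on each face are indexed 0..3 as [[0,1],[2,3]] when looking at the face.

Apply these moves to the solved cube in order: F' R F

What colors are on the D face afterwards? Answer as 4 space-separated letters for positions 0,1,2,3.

After move 1 (F'): F=GGGG U=WWRR R=YRYR D=OOYY L=OWOW
After move 2 (R): R=YYRR U=WGRG F=GOGY D=OBYB B=RBWB
After move 3 (F): F=GGYO U=WGWW R=RYGR D=RYYB L=OOOB
Query: D face = RYYB

Answer: R Y Y B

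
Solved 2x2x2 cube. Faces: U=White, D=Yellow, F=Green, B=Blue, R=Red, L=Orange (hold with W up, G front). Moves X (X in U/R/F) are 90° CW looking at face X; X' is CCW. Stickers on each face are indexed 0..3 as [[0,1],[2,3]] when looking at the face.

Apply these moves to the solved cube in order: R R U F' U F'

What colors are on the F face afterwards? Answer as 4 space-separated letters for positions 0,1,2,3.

After move 1 (R): R=RRRR U=WGWG F=GYGY D=YBYB B=WBWB
After move 2 (R): R=RRRR U=WYWY F=GBGB D=YWYW B=GBGB
After move 3 (U): U=WWYY F=RRGB R=GBRR B=OOGB L=GBOO
After move 4 (F'): F=RBRG U=WWGR R=WBYR D=BOYW L=GYOY
After move 5 (U): U=GWRW F=WBRG R=OOYR B=GYGB L=RBOY
After move 6 (F'): F=BGWR U=GWOY R=OOBR D=BYYW L=RWOR
Query: F face = BGWR

Answer: B G W R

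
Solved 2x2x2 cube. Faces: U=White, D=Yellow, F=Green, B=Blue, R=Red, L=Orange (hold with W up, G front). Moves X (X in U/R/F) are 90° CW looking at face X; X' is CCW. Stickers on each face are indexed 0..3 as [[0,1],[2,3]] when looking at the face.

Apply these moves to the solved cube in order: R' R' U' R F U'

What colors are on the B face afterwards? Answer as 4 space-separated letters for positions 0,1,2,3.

Answer: W G Y B

Derivation:
After move 1 (R'): R=RRRR U=WBWB F=GWGW D=YGYG B=YBYB
After move 2 (R'): R=RRRR U=WYWY F=GBGB D=YWYW B=GBGB
After move 3 (U'): U=YYWW F=OOGB R=GBRR B=RRGB L=GBOO
After move 4 (R): R=RGRB U=YOWB F=OWGW D=YGYR B=WRYB
After move 5 (F): F=GOWW U=YOOB R=WGBB D=RRYR L=GYOG
After move 6 (U'): U=OBYO F=GYWW R=GOBB B=WGYB L=WROG
Query: B face = WGYB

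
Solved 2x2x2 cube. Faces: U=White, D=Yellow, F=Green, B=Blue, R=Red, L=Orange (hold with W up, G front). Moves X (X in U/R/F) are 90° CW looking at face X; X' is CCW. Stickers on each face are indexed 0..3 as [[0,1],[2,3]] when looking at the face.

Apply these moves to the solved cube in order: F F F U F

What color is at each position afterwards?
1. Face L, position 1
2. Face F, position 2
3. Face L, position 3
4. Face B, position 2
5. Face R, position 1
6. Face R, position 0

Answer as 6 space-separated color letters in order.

Answer: O G O B B R

Derivation:
After move 1 (F): F=GGGG U=WWOO R=WRWR D=RRYY L=OYOY
After move 2 (F): F=GGGG U=WWYY R=OROR D=WWYY L=OROR
After move 3 (F): F=GGGG U=WWRR R=YRYR D=OOYY L=OWOW
After move 4 (U): U=RWRW F=YRGG R=BBYR B=OWBB L=GGOW
After move 5 (F): F=GYGR U=RWWG R=RBWR D=YBYY L=GOOO
Query 1: L[1] = O
Query 2: F[2] = G
Query 3: L[3] = O
Query 4: B[2] = B
Query 5: R[1] = B
Query 6: R[0] = R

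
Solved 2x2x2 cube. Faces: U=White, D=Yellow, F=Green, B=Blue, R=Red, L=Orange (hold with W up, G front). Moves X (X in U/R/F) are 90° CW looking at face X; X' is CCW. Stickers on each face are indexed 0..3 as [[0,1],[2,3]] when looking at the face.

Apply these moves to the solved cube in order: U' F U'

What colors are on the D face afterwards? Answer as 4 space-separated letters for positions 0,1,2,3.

After move 1 (U'): U=WWWW F=OOGG R=GGRR B=RRBB L=BBOO
After move 2 (F): F=GOGO U=WWOB R=WGWR D=RGYY L=BYOY
After move 3 (U'): U=WBWO F=BYGO R=GOWR B=WGBB L=RROY
Query: D face = RGYY

Answer: R G Y Y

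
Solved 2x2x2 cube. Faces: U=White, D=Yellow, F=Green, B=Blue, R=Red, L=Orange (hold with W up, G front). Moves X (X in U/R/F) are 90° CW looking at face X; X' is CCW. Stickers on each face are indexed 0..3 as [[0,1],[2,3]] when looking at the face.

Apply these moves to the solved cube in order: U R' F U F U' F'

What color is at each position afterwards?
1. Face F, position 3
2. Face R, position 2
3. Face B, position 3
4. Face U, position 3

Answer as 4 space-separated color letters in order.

After move 1 (U): U=WWWW F=RRGG R=BBRR B=OOBB L=GGOO
After move 2 (R'): R=BRBR U=WBWO F=RWGW D=YRYG B=YOYB
After move 3 (F): F=GRWW U=WBOG R=WROR D=BBYG L=GYOR
After move 4 (U): U=OWGB F=WRWW R=YOOR B=GYYB L=GROR
After move 5 (F): F=WWWR U=OWRR R=GOBR D=OYYG L=GBOB
After move 6 (U'): U=WROR F=GBWR R=WWBR B=GOYB L=GYOB
After move 7 (F'): F=BRGW U=WRWB R=YWOR D=YBYG L=GROO
Query 1: F[3] = W
Query 2: R[2] = O
Query 3: B[3] = B
Query 4: U[3] = B

Answer: W O B B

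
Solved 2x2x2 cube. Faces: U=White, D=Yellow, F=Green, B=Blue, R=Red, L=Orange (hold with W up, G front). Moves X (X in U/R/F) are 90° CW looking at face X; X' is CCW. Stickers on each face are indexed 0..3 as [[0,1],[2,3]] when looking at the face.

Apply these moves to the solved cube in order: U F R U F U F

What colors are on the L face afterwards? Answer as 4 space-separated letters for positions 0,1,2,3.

After move 1 (U): U=WWWW F=RRGG R=BBRR B=OOBB L=GGOO
After move 2 (F): F=GRGR U=WWOG R=WBWR D=RBYY L=GYOY
After move 3 (R): R=WWRB U=WROR F=GBGY D=RBYO B=GOWB
After move 4 (U): U=OWRR F=WWGY R=GORB B=GYWB L=GBOY
After move 5 (F): F=GWYW U=OWYB R=RORB D=RGYO L=GROB
After move 6 (U): U=YOBW F=ROYW R=GYRB B=GRWB L=GWOB
After move 7 (F): F=YRWO U=YOBW R=BYWB D=RGYO L=GROG
Query: L face = GROG

Answer: G R O G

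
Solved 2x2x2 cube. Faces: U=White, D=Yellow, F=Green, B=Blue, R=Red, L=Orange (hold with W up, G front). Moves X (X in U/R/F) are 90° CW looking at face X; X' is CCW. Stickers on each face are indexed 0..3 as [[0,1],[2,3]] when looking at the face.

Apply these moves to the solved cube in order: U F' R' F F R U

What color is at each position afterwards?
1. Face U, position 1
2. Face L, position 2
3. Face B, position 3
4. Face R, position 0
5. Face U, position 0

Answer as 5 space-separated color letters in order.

Answer: W O B G G

Derivation:
After move 1 (U): U=WWWW F=RRGG R=BBRR B=OOBB L=GGOO
After move 2 (F'): F=RGRG U=WWBR R=YBYR D=GOYY L=GWOW
After move 3 (R'): R=BRYY U=WBBO F=RWRR D=GGYG B=YOOB
After move 4 (F): F=RRRW U=WBWW R=BROY D=YBYG L=GGOG
After move 5 (F): F=RRWR U=WBGG R=WRWY D=OBYG L=GYOB
After move 6 (R): R=WWYR U=WRGR F=RBWG D=OOYY B=GOBB
After move 7 (U): U=GWRR F=WWWG R=GOYR B=GYBB L=RBOB
Query 1: U[1] = W
Query 2: L[2] = O
Query 3: B[3] = B
Query 4: R[0] = G
Query 5: U[0] = G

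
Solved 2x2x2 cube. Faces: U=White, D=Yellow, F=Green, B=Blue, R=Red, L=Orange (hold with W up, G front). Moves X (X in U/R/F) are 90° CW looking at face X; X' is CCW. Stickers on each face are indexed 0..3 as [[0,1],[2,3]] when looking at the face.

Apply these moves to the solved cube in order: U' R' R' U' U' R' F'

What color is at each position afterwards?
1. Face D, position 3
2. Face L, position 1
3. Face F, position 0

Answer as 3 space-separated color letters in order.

Answer: R O W

Derivation:
After move 1 (U'): U=WWWW F=OOGG R=GGRR B=RRBB L=BBOO
After move 2 (R'): R=GRGR U=WBWR F=OWGW D=YOYG B=YRYB
After move 3 (R'): R=RRGG U=WYWY F=OBGR D=YWYW B=GROB
After move 4 (U'): U=YYWW F=BBGR R=OBGG B=RROB L=GROO
After move 5 (U'): U=YWYW F=GRGR R=BBGG B=OBOB L=RROO
After move 6 (R'): R=BGBG U=YOYO F=GWGW D=YRYR B=WBWB
After move 7 (F'): F=WWGG U=YOBB R=RGYG D=ROYR L=ROOY
Query 1: D[3] = R
Query 2: L[1] = O
Query 3: F[0] = W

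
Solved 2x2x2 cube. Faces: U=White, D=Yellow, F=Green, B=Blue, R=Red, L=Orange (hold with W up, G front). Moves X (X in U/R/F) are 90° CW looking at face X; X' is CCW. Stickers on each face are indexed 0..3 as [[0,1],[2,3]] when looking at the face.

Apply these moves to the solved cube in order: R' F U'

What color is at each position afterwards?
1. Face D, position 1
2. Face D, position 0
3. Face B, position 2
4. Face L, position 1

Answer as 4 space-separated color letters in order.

After move 1 (R'): R=RRRR U=WBWB F=GWGW D=YGYG B=YBYB
After move 2 (F): F=GGWW U=WBOO R=WRBR D=RRYG L=OYOG
After move 3 (U'): U=BOWO F=OYWW R=GGBR B=WRYB L=YBOG
Query 1: D[1] = R
Query 2: D[0] = R
Query 3: B[2] = Y
Query 4: L[1] = B

Answer: R R Y B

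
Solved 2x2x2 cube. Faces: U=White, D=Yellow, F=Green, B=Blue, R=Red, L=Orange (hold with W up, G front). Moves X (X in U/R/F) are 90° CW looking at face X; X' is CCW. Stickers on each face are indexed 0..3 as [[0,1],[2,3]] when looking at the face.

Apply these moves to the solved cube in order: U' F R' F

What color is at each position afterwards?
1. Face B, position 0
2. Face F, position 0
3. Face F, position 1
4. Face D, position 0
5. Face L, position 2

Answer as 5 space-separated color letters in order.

Answer: Y G G W O

Derivation:
After move 1 (U'): U=WWWW F=OOGG R=GGRR B=RRBB L=BBOO
After move 2 (F): F=GOGO U=WWOB R=WGWR D=RGYY L=BYOY
After move 3 (R'): R=GRWW U=WBOR F=GWGB D=ROYO B=YRGB
After move 4 (F): F=GGBW U=WBYY R=ORRW D=WGYO L=BROO
Query 1: B[0] = Y
Query 2: F[0] = G
Query 3: F[1] = G
Query 4: D[0] = W
Query 5: L[2] = O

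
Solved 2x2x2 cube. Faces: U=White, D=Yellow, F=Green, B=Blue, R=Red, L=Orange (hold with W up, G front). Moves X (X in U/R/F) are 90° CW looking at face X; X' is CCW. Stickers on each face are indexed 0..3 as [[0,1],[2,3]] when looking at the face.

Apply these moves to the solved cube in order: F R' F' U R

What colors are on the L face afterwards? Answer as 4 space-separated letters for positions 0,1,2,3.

After move 1 (F): F=GGGG U=WWOO R=WRWR D=RRYY L=OYOY
After move 2 (R'): R=RRWW U=WBOB F=GWGO D=RGYG B=YBRB
After move 3 (F'): F=WOGG U=WBRW R=GRRW D=YYYG L=OBOO
After move 4 (U): U=RWWB F=GRGG R=YBRW B=OBRB L=WOOO
After move 5 (R): R=RYWB U=RRWG F=GYGG D=YRYO B=BBWB
Query: L face = WOOO

Answer: W O O O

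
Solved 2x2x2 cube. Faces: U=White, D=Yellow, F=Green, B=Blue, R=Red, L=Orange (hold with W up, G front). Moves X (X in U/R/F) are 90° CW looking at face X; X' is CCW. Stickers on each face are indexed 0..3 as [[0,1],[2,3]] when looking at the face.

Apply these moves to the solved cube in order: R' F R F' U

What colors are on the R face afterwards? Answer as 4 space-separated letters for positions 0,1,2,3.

Answer: O B R R

Derivation:
After move 1 (R'): R=RRRR U=WBWB F=GWGW D=YGYG B=YBYB
After move 2 (F): F=GGWW U=WBOO R=WRBR D=RRYG L=OYOG
After move 3 (R): R=BWRR U=WGOW F=GRWG D=RYYY B=OBBB
After move 4 (F'): F=RGGW U=WGBR R=YWRR D=YGYY L=OWOO
After move 5 (U): U=BWRG F=YWGW R=OBRR B=OWBB L=RGOO
Query: R face = OBRR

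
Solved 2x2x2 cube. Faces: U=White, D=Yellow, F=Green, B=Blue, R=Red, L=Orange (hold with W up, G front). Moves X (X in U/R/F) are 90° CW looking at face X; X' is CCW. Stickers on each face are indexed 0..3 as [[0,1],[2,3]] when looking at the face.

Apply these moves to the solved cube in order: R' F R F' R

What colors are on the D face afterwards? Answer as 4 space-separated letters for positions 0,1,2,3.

Answer: Y B Y O

Derivation:
After move 1 (R'): R=RRRR U=WBWB F=GWGW D=YGYG B=YBYB
After move 2 (F): F=GGWW U=WBOO R=WRBR D=RRYG L=OYOG
After move 3 (R): R=BWRR U=WGOW F=GRWG D=RYYY B=OBBB
After move 4 (F'): F=RGGW U=WGBR R=YWRR D=YGYY L=OWOO
After move 5 (R): R=RYRW U=WGBW F=RGGY D=YBYO B=RBGB
Query: D face = YBYO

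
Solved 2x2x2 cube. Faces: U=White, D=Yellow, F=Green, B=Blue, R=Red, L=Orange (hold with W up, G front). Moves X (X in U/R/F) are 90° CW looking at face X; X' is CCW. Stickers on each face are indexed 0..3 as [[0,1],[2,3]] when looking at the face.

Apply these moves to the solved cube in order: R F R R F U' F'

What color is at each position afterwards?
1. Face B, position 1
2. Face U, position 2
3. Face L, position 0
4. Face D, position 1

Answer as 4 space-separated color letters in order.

Answer: G Y Y G

Derivation:
After move 1 (R): R=RRRR U=WGWG F=GYGY D=YBYB B=WBWB
After move 2 (F): F=GGYY U=WGOO R=WRGR D=RRYB L=OYOB
After move 3 (R): R=GWRR U=WGOY F=GRYB D=RWYW B=OBGB
After move 4 (R): R=RGRW U=WROB F=GWYW D=RGYO B=YBGB
After move 5 (F): F=YGWW U=WRBY R=OGBW D=RRYO L=OROG
After move 6 (U'): U=RYWB F=ORWW R=YGBW B=OGGB L=YBOG
After move 7 (F'): F=RWOW U=RYYB R=RGRW D=BGYO L=YBOW
Query 1: B[1] = G
Query 2: U[2] = Y
Query 3: L[0] = Y
Query 4: D[1] = G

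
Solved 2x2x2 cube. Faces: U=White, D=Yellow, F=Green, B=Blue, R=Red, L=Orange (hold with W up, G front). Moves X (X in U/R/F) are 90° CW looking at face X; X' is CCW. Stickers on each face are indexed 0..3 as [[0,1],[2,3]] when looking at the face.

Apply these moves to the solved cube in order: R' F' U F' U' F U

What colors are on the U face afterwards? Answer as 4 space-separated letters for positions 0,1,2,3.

Answer: R W B Y

Derivation:
After move 1 (R'): R=RRRR U=WBWB F=GWGW D=YGYG B=YBYB
After move 2 (F'): F=WWGG U=WBRR R=GRYR D=OOYG L=OBOW
After move 3 (U): U=RWRB F=GRGG R=YBYR B=OBYB L=WWOW
After move 4 (F'): F=RGGG U=RWYY R=OBOR D=WWYG L=WBOR
After move 5 (U'): U=WYRY F=WBGG R=RGOR B=OBYB L=OBOR
After move 6 (F): F=GWGB U=WYRB R=RGYR D=ORYG L=OWOW
After move 7 (U): U=RWBY F=RGGB R=OBYR B=OWYB L=GWOW
Query: U face = RWBY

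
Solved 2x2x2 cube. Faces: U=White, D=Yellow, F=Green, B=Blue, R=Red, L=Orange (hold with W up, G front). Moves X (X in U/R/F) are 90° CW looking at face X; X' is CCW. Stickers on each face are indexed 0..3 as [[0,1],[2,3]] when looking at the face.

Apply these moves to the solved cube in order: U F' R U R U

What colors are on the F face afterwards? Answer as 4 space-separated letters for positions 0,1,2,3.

Answer: R R R O

Derivation:
After move 1 (U): U=WWWW F=RRGG R=BBRR B=OOBB L=GGOO
After move 2 (F'): F=RGRG U=WWBR R=YBYR D=GOYY L=GWOW
After move 3 (R): R=YYRB U=WGBG F=RORY D=GBYO B=ROWB
After move 4 (U): U=BWGG F=YYRY R=RORB B=GWWB L=ROOW
After move 5 (R): R=RRBO U=BYGY F=YBRO D=GWYG B=GWWB
After move 6 (U): U=GBYY F=RRRO R=GWBO B=ROWB L=YBOW
Query: F face = RRRO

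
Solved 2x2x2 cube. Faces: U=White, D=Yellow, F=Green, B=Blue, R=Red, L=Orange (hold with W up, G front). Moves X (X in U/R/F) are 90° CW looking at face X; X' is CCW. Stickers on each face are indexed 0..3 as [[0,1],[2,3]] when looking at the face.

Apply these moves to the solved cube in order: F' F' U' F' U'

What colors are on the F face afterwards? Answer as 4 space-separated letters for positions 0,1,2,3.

Answer: B Y O G

Derivation:
After move 1 (F'): F=GGGG U=WWRR R=YRYR D=OOYY L=OWOW
After move 2 (F'): F=GGGG U=WWYY R=OROR D=WWYY L=OROR
After move 3 (U'): U=WYWY F=ORGG R=GGOR B=ORBB L=BBOR
After move 4 (F'): F=RGOG U=WYGO R=WGWR D=BRYY L=BYOW
After move 5 (U'): U=YOWG F=BYOG R=RGWR B=WGBB L=OROW
Query: F face = BYOG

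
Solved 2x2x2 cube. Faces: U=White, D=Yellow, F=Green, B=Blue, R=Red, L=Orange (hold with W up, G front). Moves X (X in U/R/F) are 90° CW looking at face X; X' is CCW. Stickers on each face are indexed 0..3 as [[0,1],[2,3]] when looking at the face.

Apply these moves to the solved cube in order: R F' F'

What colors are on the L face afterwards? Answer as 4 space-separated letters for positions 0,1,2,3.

Answer: O R O R

Derivation:
After move 1 (R): R=RRRR U=WGWG F=GYGY D=YBYB B=WBWB
After move 2 (F'): F=YYGG U=WGRR R=BRYR D=OOYB L=OGOW
After move 3 (F'): F=YGYG U=WGBY R=OROR D=GWYB L=OROR
Query: L face = OROR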